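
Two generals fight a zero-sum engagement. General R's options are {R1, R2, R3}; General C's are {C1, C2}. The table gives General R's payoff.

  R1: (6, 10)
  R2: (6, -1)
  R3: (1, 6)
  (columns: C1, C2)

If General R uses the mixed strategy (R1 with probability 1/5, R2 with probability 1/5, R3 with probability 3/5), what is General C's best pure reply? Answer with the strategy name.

C1

If General C plays C1, General R's expected payoff is (1/5)·6 + (1/5)·6 + (3/5)·1 = 3.
If General C plays C2, General R's expected payoff is (1/5)·10 + (1/5)·(-1) + (3/5)·6 = 27/5.
General C minimizes General R's payoff; the smallest is 3, so the best response is C1.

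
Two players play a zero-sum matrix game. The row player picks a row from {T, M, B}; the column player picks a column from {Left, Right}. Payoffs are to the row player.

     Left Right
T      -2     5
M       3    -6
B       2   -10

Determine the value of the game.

Row minima: T → -2, M → -6, B → -10; maximin = -2.
Column maxima: Left → 3, Right → 5; minimax = 3.
-2 ≠ 3, so there is no saddle point; optimal play is mixed.
B is strictly dominated by M, so the row player never plays it.
On the remaining 2×2 (T, M vs Left, Right):
Let the row player play T with probability p. Expected payoff against Left: (-2)p + 3(1−p) = −5p + 3; against Right: 5p + (-6)(1−p) = 11p − 6.
Setting these equal: −5p + 3 = 11p − 6 ⇒ −16p = -9 ⇒ p = 9/16, and the value is (-5)·(9/16) + 3 = 3/16.
For the column player: with q = P(Left), equating T's and M's payoffs gives −7q + 5 = 9q − 6 ⇒ q = 11/16.

3/16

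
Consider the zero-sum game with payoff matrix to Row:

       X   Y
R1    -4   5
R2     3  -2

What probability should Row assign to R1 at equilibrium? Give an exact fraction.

Row minima: R1 → -4, R2 → -2; maximin = -2.
Column maxima: X → 3, Y → 5; minimax = 3.
-2 ≠ 3, so there is no saddle point; optimal play is mixed.
Let Row play R1 with probability p. Expected payoff against X: (-4)p + 3(1−p) = −7p + 3; against Y: 5p + (-2)(1−p) = 7p − 2.
Setting these equal: −7p + 3 = 7p − 2 ⇒ −14p = -5 ⇒ p = 5/14, and the value is (-7)·(5/14) + 3 = 1/2.
For Column: with q = P(X), equating R1's and R2's payoffs gives −9q + 5 = 5q − 2 ⇒ q = 1/2.

5/14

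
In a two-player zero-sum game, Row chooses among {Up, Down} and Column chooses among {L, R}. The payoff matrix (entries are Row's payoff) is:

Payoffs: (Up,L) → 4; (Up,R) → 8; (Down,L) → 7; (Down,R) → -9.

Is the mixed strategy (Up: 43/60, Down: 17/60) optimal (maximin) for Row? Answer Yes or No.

No

Against L this mix gives (43/60)·4 + (17/60)·7 = 97/20.
Against R this mix gives (43/60)·8 + (17/60)·(-9) = 191/60.
Column will play R, holding Row to 191/60. Shifting weight toward the row that does better against R would raise this floor (the equalizing mix achieves 23/5 against both R and L), so the proposed strategy is not optimal.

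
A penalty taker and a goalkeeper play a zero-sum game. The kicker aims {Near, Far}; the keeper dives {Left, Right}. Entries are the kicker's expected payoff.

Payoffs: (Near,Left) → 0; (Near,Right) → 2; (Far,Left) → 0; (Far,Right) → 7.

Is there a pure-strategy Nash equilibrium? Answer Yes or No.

Row minima: Near → 0, Far → 0; maximin = 0.
Column maxima: Left → 0, Right → 7; minimax = 0.
maximin = minimax = 0, so a saddle point exists.

Yes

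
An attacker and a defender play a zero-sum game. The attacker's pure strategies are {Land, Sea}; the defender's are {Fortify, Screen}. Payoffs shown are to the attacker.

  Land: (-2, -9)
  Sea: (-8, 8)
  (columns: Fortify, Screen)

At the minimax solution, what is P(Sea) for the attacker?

Row minima: Land → -9, Sea → -8; maximin = -8.
Column maxima: Fortify → -2, Screen → 8; minimax = -2.
-8 ≠ -2, so there is no saddle point; optimal play is mixed.
Let the attacker play Land with probability p. Expected payoff against Fortify: (-2)p + (-8)(1−p) = 6p − 8; against Screen: (-9)p + 8(1−p) = −17p + 8.
Setting these equal: 6p − 8 = −17p + 8 ⇒ 23p = 16 ⇒ p = 16/23, and the value is (6)·(16/23) − 8 = -88/23.
For the defender: with q = P(Fortify), equating Land's and Sea's payoffs gives 7q − 9 = −16q + 8 ⇒ q = 17/23.

7/23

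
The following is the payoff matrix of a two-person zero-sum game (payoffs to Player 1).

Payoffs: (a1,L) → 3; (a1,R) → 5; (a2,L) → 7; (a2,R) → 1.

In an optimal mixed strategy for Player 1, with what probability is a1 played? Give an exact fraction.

Row minima: a1 → 3, a2 → 1; maximin = 3.
Column maxima: L → 7, R → 5; minimax = 5.
3 ≠ 5, so there is no saddle point; optimal play is mixed.
Let Player 1 play a1 with probability p. Expected payoff against L: 3p + 7(1−p) = −4p + 7; against R: 5p + 1(1−p) = 4p + 1.
Setting these equal: −4p + 7 = 4p + 1 ⇒ −8p = -6 ⇒ p = 3/4, and the value is (-4)·(3/4) + 7 = 4.
For Player 2: with q = P(L), equating a1's and a2's payoffs gives −2q + 5 = 6q + 1 ⇒ q = 1/2.

3/4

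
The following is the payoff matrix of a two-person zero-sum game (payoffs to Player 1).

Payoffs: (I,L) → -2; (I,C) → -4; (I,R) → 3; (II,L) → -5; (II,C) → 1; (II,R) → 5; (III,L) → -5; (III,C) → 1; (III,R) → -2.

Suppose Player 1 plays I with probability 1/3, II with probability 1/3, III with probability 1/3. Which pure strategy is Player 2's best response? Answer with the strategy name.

L

If Player 2 plays L, Player 1's expected payoff is (1/3)·(-2) + (1/3)·(-5) + (1/3)·(-5) = -4.
If Player 2 plays C, Player 1's expected payoff is (1/3)·(-4) + (1/3)·1 + (1/3)·1 = -2/3.
If Player 2 plays R, Player 1's expected payoff is (1/3)·3 + (1/3)·5 + (1/3)·(-2) = 2.
Player 2 minimizes Player 1's payoff; the smallest is -4, so the best response is L.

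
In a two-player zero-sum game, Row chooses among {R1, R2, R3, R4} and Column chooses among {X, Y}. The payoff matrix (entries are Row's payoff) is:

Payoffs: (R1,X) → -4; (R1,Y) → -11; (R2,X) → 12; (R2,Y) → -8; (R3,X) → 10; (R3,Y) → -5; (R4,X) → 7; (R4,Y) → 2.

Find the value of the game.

2

Row minima: R1 → -11, R2 → -8, R3 → -5, R4 → 2; maximin = 2.
Column maxima: X → 12, Y → 2; minimax = 2.
Since maximin = minimax = 2, there is a saddle point and the value is 2.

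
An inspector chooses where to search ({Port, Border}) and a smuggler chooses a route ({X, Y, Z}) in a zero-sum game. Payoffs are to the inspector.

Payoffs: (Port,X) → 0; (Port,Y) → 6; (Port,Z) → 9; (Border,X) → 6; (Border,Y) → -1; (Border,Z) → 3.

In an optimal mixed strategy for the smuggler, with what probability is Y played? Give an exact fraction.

Row minima: Port → 0, Border → -1; maximin = 0.
Column maxima: X → 6, Y → 6, Z → 9; minimax = 6.
0 ≠ 6, so there is no saddle point; optimal play is mixed.
Z is strictly dominated by Y (it gives the inspector strictly more in every row), so the smuggler never plays it.
On the remaining 2×2 (Port, Border vs X, Y):
Let the inspector play Port with probability p. Expected payoff against X: 0p + 6(1−p) = −6p + 6; against Y: 6p + (-1)(1−p) = 7p − 1.
Setting these equal: −6p + 6 = 7p − 1 ⇒ −13p = -7 ⇒ p = 7/13, and the value is (-6)·(7/13) + 6 = 36/13.
For the smuggler: with q = P(X), equating Port's and Border's payoffs gives −6q + 6 = 7q − 1 ⇒ q = 7/13.

6/13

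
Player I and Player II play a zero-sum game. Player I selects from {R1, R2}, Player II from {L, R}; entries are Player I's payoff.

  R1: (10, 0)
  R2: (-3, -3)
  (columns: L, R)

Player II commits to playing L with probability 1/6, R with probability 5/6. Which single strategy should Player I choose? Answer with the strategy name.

R1

Expected payoff of R1: (1/6)·10 + (5/6)·0 = 5/3.
Expected payoff of R2: (1/6)·(-3) + (5/6)·(-3) = -3.
The largest is 5/3, so Player I's best response is R1.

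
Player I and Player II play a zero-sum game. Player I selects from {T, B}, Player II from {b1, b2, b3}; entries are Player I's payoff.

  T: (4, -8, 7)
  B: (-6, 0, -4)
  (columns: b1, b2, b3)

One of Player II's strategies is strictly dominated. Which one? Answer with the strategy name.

b1 holds Player I's payoff strictly below b3 in every row: 4 < 7, -6 < -4.
So b3 is strictly dominated for Player II.

b3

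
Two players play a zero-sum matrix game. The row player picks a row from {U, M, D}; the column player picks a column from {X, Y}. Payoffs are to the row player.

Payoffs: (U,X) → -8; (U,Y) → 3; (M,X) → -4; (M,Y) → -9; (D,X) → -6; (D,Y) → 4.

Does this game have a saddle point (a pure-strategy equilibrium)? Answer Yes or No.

No

Row minima: U → -8, M → -9, D → -6; maximin = -6.
Column maxima: X → -4, Y → 4; minimax = -4.
-6 ≠ -4, so no pure-strategy equilibrium exists.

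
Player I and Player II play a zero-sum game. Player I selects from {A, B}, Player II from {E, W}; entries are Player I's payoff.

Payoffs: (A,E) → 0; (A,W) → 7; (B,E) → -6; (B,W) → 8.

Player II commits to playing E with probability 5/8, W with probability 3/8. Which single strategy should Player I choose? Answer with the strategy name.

A

Expected payoff of A: (5/8)·0 + (3/8)·7 = 21/8.
Expected payoff of B: (5/8)·(-6) + (3/8)·8 = -3/4.
The largest is 21/8, so Player I's best response is A.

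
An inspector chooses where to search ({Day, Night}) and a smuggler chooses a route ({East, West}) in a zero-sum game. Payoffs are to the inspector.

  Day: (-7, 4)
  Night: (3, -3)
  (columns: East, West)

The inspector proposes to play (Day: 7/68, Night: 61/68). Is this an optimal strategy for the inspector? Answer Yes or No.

No

Against East this mix gives (7/68)·(-7) + (61/68)·3 = 67/34.
Against West this mix gives (7/68)·4 + (61/68)·(-3) = -155/68.
The smuggler will play West, holding the inspector to -155/68. Shifting weight toward the row that does better against West would raise this floor (the equalizing mix achieves -9/17 against both West and East), so the proposed strategy is not optimal.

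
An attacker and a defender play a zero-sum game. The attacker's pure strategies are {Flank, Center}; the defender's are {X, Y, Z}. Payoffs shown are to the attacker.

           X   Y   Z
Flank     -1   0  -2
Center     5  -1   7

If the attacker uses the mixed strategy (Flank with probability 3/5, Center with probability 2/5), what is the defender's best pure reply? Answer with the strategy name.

Y

If the defender plays X, the attacker's expected payoff is (3/5)·(-1) + (2/5)·5 = 7/5.
If the defender plays Y, the attacker's expected payoff is (3/5)·0 + (2/5)·(-1) = -2/5.
If the defender plays Z, the attacker's expected payoff is (3/5)·(-2) + (2/5)·7 = 8/5.
The defender minimizes the attacker's payoff; the smallest is -2/5, so the best response is Y.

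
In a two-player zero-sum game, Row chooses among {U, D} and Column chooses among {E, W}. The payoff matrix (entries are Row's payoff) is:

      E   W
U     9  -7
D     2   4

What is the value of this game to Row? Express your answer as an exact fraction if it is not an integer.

25/9

Row minima: U → -7, D → 2; maximin = 2.
Column maxima: E → 9, W → 4; minimax = 4.
2 ≠ 4, so there is no saddle point; optimal play is mixed.
Let Row play U with probability p. Expected payoff against E: 9p + 2(1−p) = 7p + 2; against W: (-7)p + 4(1−p) = −11p + 4.
Setting these equal: 7p + 2 = −11p + 4 ⇒ 18p = 2 ⇒ p = 1/9, and the value is (7)·(1/9) + 2 = 25/9.
For Column: with q = P(E), equating U's and D's payoffs gives 16q − 7 = −2q + 4 ⇒ q = 11/18.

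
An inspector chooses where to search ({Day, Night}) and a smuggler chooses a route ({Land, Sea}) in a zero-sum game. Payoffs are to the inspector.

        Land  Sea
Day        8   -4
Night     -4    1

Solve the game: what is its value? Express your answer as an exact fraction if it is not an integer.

Row minima: Day → -4, Night → -4; maximin = -4.
Column maxima: Land → 8, Sea → 1; minimax = 1.
-4 ≠ 1, so there is no saddle point; optimal play is mixed.
Let the inspector play Day with probability p. Expected payoff against Land: 8p + (-4)(1−p) = 12p − 4; against Sea: (-4)p + 1(1−p) = −5p + 1.
Setting these equal: 12p − 4 = −5p + 1 ⇒ 17p = 5 ⇒ p = 5/17, and the value is (12)·(5/17) − 4 = -8/17.
For the smuggler: with q = P(Land), equating Day's and Night's payoffs gives 12q − 4 = −5q + 1 ⇒ q = 5/17.

-8/17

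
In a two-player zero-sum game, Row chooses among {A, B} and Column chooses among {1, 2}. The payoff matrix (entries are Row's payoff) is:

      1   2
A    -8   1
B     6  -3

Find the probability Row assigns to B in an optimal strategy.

1/2

Row minima: A → -8, B → -3; maximin = -3.
Column maxima: 1 → 6, 2 → 1; minimax = 1.
-3 ≠ 1, so there is no saddle point; optimal play is mixed.
Let Row play A with probability p. Expected payoff against 1: (-8)p + 6(1−p) = −14p + 6; against 2: 1p + (-3)(1−p) = 4p − 3.
Setting these equal: −14p + 6 = 4p − 3 ⇒ −18p = -9 ⇒ p = 1/2, and the value is (-14)·(1/2) + 6 = -1.
For Column: with q = P(1), equating A's and B's payoffs gives −9q + 1 = 9q − 3 ⇒ q = 2/9.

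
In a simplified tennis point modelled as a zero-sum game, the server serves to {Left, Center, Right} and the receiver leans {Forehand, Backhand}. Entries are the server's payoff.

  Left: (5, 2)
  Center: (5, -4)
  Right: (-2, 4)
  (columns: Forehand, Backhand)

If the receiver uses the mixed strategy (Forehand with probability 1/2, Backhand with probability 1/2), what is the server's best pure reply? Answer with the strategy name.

Left

Expected payoff of Left: (1/2)·5 + (1/2)·2 = 7/2.
Expected payoff of Center: (1/2)·5 + (1/2)·(-4) = 1/2.
Expected payoff of Right: (1/2)·(-2) + (1/2)·4 = 1.
The largest is 7/2, so the server's best response is Left.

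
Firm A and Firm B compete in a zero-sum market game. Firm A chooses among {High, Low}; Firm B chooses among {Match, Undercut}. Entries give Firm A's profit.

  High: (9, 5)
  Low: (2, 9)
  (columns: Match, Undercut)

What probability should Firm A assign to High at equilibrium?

7/11

Row minima: High → 5, Low → 2; maximin = 5.
Column maxima: Match → 9, Undercut → 9; minimax = 9.
5 ≠ 9, so there is no saddle point; optimal play is mixed.
Let Firm A play High with probability p. Expected payoff against Match: 9p + 2(1−p) = 7p + 2; against Undercut: 5p + 9(1−p) = −4p + 9.
Setting these equal: 7p + 2 = −4p + 9 ⇒ 11p = 7 ⇒ p = 7/11, and the value is (7)·(7/11) + 2 = 71/11.
For Firm B: with q = P(Match), equating High's and Low's payoffs gives 4q + 5 = −7q + 9 ⇒ q = 4/11.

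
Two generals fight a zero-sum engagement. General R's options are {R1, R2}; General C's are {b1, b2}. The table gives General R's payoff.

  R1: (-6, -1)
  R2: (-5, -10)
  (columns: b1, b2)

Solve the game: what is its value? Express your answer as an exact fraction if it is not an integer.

Row minima: R1 → -6, R2 → -10; maximin = -6.
Column maxima: b1 → -5, b2 → -1; minimax = -5.
-6 ≠ -5, so there is no saddle point; optimal play is mixed.
Let General R play R1 with probability p. Expected payoff against b1: (-6)p + (-5)(1−p) = −p − 5; against b2: (-1)p + (-10)(1−p) = 9p − 10.
Setting these equal: −p − 5 = 9p − 10 ⇒ −10p = -5 ⇒ p = 1/2, and the value is (-1)·(1/2) − 5 = -11/2.
For General C: with q = P(b1), equating R1's and R2's payoffs gives −5q − 1 = 5q − 10 ⇒ q = 9/10.

-11/2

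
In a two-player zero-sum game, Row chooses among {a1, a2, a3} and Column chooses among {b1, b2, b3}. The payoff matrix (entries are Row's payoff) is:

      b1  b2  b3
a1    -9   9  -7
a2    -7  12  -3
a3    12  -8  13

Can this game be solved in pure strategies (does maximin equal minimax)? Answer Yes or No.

Row minima: a1 → -9, a2 → -7, a3 → -8; maximin = -7.
Column maxima: b1 → 12, b2 → 12, b3 → 13; minimax = 12.
-7 ≠ 12, so no pure-strategy equilibrium exists.

No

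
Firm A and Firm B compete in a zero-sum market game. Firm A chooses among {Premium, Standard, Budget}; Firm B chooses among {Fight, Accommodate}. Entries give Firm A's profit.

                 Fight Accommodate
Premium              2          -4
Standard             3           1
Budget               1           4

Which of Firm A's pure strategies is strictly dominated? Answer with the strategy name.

Premium

Standard gives a strictly higher payoff than Premium against every column: 3 > 2, 1 > -4.
So Premium is strictly dominated and Firm A never plays it.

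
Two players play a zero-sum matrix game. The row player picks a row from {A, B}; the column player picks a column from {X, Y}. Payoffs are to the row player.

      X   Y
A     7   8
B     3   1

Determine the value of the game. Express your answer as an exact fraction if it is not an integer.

Row minima: A → 7, B → 1; maximin = 7.
Column maxima: X → 7, Y → 8; minimax = 7.
Since maximin = minimax = 7, there is a saddle point and the value is 7.

7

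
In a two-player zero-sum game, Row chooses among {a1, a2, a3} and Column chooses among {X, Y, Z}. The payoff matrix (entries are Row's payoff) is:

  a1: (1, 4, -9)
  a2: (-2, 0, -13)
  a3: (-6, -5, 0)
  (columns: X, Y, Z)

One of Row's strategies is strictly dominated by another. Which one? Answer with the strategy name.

a1 gives a strictly higher payoff than a2 against every column: 1 > -2, 4 > 0, -9 > -13.
So a2 is strictly dominated and Row never plays it.

a2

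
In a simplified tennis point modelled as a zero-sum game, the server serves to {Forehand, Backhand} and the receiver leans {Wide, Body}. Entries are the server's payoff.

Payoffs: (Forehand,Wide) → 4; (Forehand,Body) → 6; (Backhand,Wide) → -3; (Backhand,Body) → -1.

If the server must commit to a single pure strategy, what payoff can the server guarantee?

4

Row minima: Forehand → 4, Backhand → -3.
The best of these is 4.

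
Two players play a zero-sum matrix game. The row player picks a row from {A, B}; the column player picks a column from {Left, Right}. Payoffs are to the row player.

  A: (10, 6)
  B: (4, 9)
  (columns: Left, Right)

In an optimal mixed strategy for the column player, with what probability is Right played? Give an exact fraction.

2/3

Row minima: A → 6, B → 4; maximin = 6.
Column maxima: Left → 10, Right → 9; minimax = 9.
6 ≠ 9, so there is no saddle point; optimal play is mixed.
Let the row player play A with probability p. Expected payoff against Left: 10p + 4(1−p) = 6p + 4; against Right: 6p + 9(1−p) = −3p + 9.
Setting these equal: 6p + 4 = −3p + 9 ⇒ 9p = 5 ⇒ p = 5/9, and the value is (6)·(5/9) + 4 = 22/3.
For the column player: with q = P(Left), equating A's and B's payoffs gives 4q + 6 = −5q + 9 ⇒ q = 1/3.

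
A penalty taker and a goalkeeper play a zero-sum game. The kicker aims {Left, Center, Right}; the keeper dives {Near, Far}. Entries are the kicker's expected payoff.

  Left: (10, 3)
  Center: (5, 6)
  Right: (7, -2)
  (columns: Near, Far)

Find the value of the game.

45/8

Row minima: Left → 3, Center → 5, Right → -2; maximin = 5.
Column maxima: Near → 10, Far → 6; minimax = 6.
5 ≠ 6, so there is no saddle point; optimal play is mixed.
Right is strictly dominated by Left, so the kicker never plays it.
On the remaining 2×2 (Left, Center vs Near, Far):
Let the kicker play Left with probability p. Expected payoff against Near: 10p + 5(1−p) = 5p + 5; against Far: 3p + 6(1−p) = −3p + 6.
Setting these equal: 5p + 5 = −3p + 6 ⇒ 8p = 1 ⇒ p = 1/8, and the value is (5)·(1/8) + 5 = 45/8.
For the keeper: with q = P(Near), equating Left's and Center's payoffs gives 7q + 3 = −q + 6 ⇒ q = 3/8.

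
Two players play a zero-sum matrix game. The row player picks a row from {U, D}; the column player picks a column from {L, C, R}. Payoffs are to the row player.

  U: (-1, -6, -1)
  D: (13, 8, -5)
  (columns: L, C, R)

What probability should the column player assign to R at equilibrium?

7/9

Row minima: U → -6, D → -5; maximin = -5.
Column maxima: L → 13, C → 8, R → -1; minimax = -1.
-5 ≠ -1, so there is no saddle point; optimal play is mixed.
L is strictly dominated by C (it gives the row player strictly more in every row), so the column player never plays it.
On the remaining 2×2 (U, D vs C, R):
Let the row player play U with probability p. Expected payoff against C: (-6)p + 8(1−p) = −14p + 8; against R: (-1)p + (-5)(1−p) = 4p − 5.
Setting these equal: −14p + 8 = 4p − 5 ⇒ −18p = -13 ⇒ p = 13/18, and the value is (-14)·(13/18) + 8 = -19/9.
For the column player: with q = P(C), equating U's and D's payoffs gives −5q − 1 = 13q − 5 ⇒ q = 2/9.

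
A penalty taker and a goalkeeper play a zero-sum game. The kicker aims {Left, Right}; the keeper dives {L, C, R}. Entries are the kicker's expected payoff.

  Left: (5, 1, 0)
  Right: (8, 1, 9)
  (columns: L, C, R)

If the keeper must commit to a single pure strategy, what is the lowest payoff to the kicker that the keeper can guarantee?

Column maxima: L → 8, C → 1, R → 9.
The smallest of these is 1.

1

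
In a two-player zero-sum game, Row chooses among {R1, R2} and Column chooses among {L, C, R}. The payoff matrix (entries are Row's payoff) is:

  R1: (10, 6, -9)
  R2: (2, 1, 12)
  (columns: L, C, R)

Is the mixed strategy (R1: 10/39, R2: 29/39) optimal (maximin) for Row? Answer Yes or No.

No

Against L this mix gives (10/39)·10 + (29/39)·2 = 158/39.
Against C this mix gives (10/39)·6 + (29/39)·1 = 89/39.
Against R this mix gives (10/39)·(-9) + (29/39)·12 = 86/13.
Column will play C, holding Row to 89/39. Shifting weight toward the row that does better against C would raise this floor (the equalizing mix achieves 81/26 against both C and R), so the proposed strategy is not optimal.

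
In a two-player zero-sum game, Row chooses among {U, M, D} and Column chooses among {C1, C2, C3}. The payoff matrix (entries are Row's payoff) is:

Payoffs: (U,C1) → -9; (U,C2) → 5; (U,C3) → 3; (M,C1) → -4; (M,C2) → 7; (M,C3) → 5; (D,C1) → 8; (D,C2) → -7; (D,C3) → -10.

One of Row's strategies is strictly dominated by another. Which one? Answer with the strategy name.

M gives a strictly higher payoff than U against every column: -4 > -9, 7 > 5, 5 > 3.
So U is strictly dominated and Row never plays it.

U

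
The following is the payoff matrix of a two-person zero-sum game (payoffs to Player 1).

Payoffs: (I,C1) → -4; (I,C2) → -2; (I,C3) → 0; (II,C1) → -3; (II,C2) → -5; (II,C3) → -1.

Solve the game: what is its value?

-7/2

Row minima: I → -4, II → -5; maximin = -4.
Column maxima: C1 → -3, C2 → -2, C3 → 0; minimax = -3.
-4 ≠ -3, so there is no saddle point; optimal play is mixed.
C3 is strictly dominated by C1 (it gives Player 1 strictly more in every row), so Player 2 never plays it.
On the remaining 2×2 (I, II vs C1, C2):
Let Player 1 play I with probability p. Expected payoff against C1: (-4)p + (-3)(1−p) = −p − 3; against C2: (-2)p + (-5)(1−p) = 3p − 5.
Setting these equal: −p − 3 = 3p − 5 ⇒ −4p = -2 ⇒ p = 1/2, and the value is (-1)·(1/2) − 3 = -7/2.
For Player 2: with q = P(C1), equating I's and II's payoffs gives −2q − 2 = 2q − 5 ⇒ q = 3/4.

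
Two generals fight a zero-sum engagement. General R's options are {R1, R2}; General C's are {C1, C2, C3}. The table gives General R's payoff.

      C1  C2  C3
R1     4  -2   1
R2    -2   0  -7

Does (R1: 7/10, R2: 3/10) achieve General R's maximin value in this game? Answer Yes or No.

Yes

Against C1 this mix gives (7/10)·4 + (3/10)·(-2) = 11/5.
Against C2 this mix gives (7/10)·(-2) + (3/10)·0 = -7/5.
Against C3 this mix gives (7/10)·1 + (3/10)·(-7) = -7/5.
All of General C's active replies (C2, C3) yield -7/5, and no column does worse for General R. The mix makes General C indifferent and guarantees -7/5, so it is optimal.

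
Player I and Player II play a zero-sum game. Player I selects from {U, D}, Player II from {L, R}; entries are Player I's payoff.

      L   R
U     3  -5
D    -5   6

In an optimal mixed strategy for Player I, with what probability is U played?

11/19

Row minima: U → -5, D → -5; maximin = -5.
Column maxima: L → 3, R → 6; minimax = 3.
-5 ≠ 3, so there is no saddle point; optimal play is mixed.
Let Player I play U with probability p. Expected payoff against L: 3p + (-5)(1−p) = 8p − 5; against R: (-5)p + 6(1−p) = −11p + 6.
Setting these equal: 8p − 5 = −11p + 6 ⇒ 19p = 11 ⇒ p = 11/19, and the value is (8)·(11/19) − 5 = -7/19.
For Player II: with q = P(L), equating U's and D's payoffs gives 8q − 5 = −11q + 6 ⇒ q = 11/19.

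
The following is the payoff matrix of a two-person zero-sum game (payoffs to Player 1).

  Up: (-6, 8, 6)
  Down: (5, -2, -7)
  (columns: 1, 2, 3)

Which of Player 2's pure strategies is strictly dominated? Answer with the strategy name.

3 holds Player 1's payoff strictly below 2 in every row: 6 < 8, -7 < -2.
So 2 is strictly dominated for Player 2.

2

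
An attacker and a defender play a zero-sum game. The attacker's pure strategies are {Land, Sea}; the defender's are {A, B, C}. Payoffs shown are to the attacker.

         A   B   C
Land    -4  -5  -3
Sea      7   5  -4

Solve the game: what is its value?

Row minima: Land → -5, Sea → -4; maximin = -4.
Column maxima: A → 7, B → 5, C → -3; minimax = -3.
-4 ≠ -3, so there is no saddle point; optimal play is mixed.
A is strictly dominated by B (it gives the attacker strictly more in every row), so the defender never plays it.
On the remaining 2×2 (Land, Sea vs B, C):
Let the attacker play Land with probability p. Expected payoff against B: (-5)p + 5(1−p) = −10p + 5; against C: (-3)p + (-4)(1−p) = p − 4.
Setting these equal: −10p + 5 = p − 4 ⇒ −11p = -9 ⇒ p = 9/11, and the value is (-10)·(9/11) + 5 = -35/11.
For the defender: with q = P(B), equating Land's and Sea's payoffs gives −2q − 3 = 9q − 4 ⇒ q = 1/11.

-35/11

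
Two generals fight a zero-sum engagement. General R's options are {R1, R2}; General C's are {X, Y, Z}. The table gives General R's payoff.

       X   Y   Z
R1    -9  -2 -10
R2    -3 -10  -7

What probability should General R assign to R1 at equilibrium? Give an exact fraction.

3/11

Row minima: R1 → -10, R2 → -10; maximin = -10.
Column maxima: X → -3, Y → -2, Z → -7; minimax = -7.
-10 ≠ -7, so there is no saddle point; optimal play is mixed.
X is strictly dominated by Z (it gives General R strictly more in every row), so General C never plays it.
On the remaining 2×2 (R1, R2 vs Y, Z):
Let General R play R1 with probability p. Expected payoff against Y: (-2)p + (-10)(1−p) = 8p − 10; against Z: (-10)p + (-7)(1−p) = −3p − 7.
Setting these equal: 8p − 10 = −3p − 7 ⇒ 11p = 3 ⇒ p = 3/11, and the value is (8)·(3/11) − 10 = -86/11.
For General C: with q = P(Y), equating R1's and R2's payoffs gives 8q − 10 = −3q − 7 ⇒ q = 3/11.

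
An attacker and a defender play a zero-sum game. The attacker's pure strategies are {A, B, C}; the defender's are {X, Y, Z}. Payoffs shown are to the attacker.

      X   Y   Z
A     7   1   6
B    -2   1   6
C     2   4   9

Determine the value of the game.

Row minima: A → 1, B → -2, C → 2; maximin = 2.
Column maxima: X → 7, Y → 4, Z → 9; minimax = 4.
2 ≠ 4, so there is no saddle point; optimal play is mixed.
B is strictly dominated by C, so the attacker never plays it.
Z is strictly dominated by Y (it gives the attacker strictly more in every row), so the defender never plays it.
On the remaining 2×2 (A, C vs X, Y):
Let the attacker play A with probability p. Expected payoff against X: 7p + 2(1−p) = 5p + 2; against Y: 1p + 4(1−p) = −3p + 4.
Setting these equal: 5p + 2 = −3p + 4 ⇒ 8p = 2 ⇒ p = 1/4, and the value is (5)·(1/4) + 2 = 13/4.
For the defender: with q = P(X), equating A's and C's payoffs gives 6q + 1 = −2q + 4 ⇒ q = 3/8.

13/4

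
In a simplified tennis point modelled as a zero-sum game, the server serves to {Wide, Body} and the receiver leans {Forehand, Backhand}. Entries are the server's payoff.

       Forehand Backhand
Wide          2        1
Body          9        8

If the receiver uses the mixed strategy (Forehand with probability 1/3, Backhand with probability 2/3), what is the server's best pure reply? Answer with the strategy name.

Body

Expected payoff of Wide: (1/3)·2 + (2/3)·1 = 4/3.
Expected payoff of Body: (1/3)·9 + (2/3)·8 = 25/3.
The largest is 25/3, so the server's best response is Body.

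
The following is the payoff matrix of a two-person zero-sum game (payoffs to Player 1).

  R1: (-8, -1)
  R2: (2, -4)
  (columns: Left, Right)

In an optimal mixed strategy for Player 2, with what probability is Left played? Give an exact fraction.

3/13

Row minima: R1 → -8, R2 → -4; maximin = -4.
Column maxima: Left → 2, Right → -1; minimax = -1.
-4 ≠ -1, so there is no saddle point; optimal play is mixed.
Let Player 1 play R1 with probability p. Expected payoff against Left: (-8)p + 2(1−p) = −10p + 2; against Right: (-1)p + (-4)(1−p) = 3p − 4.
Setting these equal: −10p + 2 = 3p − 4 ⇒ −13p = -6 ⇒ p = 6/13, and the value is (-10)·(6/13) + 2 = -34/13.
For Player 2: with q = P(Left), equating R1's and R2's payoffs gives −7q − 1 = 6q − 4 ⇒ q = 3/13.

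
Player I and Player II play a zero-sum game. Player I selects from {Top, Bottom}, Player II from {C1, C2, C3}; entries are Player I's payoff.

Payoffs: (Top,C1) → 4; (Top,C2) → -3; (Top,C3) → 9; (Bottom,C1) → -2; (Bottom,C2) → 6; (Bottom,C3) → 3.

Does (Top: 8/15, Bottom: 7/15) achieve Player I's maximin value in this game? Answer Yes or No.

Against C1 this mix gives (8/15)·4 + (7/15)·(-2) = 6/5.
Against C2 this mix gives (8/15)·(-3) + (7/15)·6 = 6/5.
Against C3 this mix gives (8/15)·9 + (7/15)·3 = 31/5.
All of Player II's active replies (C1, C2) yield 6/5, and no column does worse for Player I. The mix makes Player II indifferent and guarantees 6/5, so it is optimal.

Yes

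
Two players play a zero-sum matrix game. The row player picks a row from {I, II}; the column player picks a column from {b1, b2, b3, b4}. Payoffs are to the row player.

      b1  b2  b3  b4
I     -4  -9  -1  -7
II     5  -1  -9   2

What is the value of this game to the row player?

-5

Row minima: I → -9, II → -9; maximin = -9.
Column maxima: b1 → 5, b2 → -1, b3 → -1, b4 → 2; minimax = -1.
-9 ≠ -1, so there is no saddle point; optimal play is mixed.
b1 is strictly dominated by b2 (it gives the row player strictly more in every row), so the column player never plays it.
b4 is strictly dominated by b2 (it gives the row player strictly more in every row), so the column player never plays it.
On the remaining 2×2 (I, II vs b2, b3):
Let the row player play I with probability p. Expected payoff against b2: (-9)p + (-1)(1−p) = −8p − 1; against b3: (-1)p + (-9)(1−p) = 8p − 9.
Setting these equal: −8p − 1 = 8p − 9 ⇒ −16p = -8 ⇒ p = 1/2, and the value is (-8)·(1/2) − 1 = -5.
For the column player: with q = P(b2), equating I's and II's payoffs gives −8q − 1 = 8q − 9 ⇒ q = 1/2.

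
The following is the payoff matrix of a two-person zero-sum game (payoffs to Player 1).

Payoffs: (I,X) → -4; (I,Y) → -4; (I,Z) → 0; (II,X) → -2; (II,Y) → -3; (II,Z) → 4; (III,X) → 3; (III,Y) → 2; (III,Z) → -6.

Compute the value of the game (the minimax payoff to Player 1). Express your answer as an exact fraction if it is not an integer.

Row minima: I → -4, II → -3, III → -6; maximin = -3.
Column maxima: X → 3, Y → 2, Z → 4; minimax = 2.
-3 ≠ 2, so there is no saddle point; optimal play is mixed.
I is strictly dominated by II, so Player 1 never plays it.
With I eliminated, X is strictly dominated by Y (it gives Player 1 strictly more in every remaining row), so Player 2 never plays it.
On the remaining 2×2 (II, III vs Y, Z):
Let Player 1 play II with probability p. Expected payoff against Y: (-3)p + 2(1−p) = −5p + 2; against Z: 4p + (-6)(1−p) = 10p − 6.
Setting these equal: −5p + 2 = 10p − 6 ⇒ −15p = -8 ⇒ p = 8/15, and the value is (-5)·(8/15) + 2 = -2/3.
For Player 2: with q = P(Y), equating II's and III's payoffs gives −7q + 4 = 8q − 6 ⇒ q = 2/3.

-2/3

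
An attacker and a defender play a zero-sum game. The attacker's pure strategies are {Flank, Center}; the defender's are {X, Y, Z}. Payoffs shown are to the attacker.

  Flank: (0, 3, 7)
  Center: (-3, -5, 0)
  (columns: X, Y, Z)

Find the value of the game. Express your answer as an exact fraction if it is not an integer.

0

Row minima: Flank → 0, Center → -5; maximin = 0.
Column maxima: X → 0, Y → 3, Z → 7; minimax = 0.
Since maximin = minimax = 0, there is a saddle point and the value is 0.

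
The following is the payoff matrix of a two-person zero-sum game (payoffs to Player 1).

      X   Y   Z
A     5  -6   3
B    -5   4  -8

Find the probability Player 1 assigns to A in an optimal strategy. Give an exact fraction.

Row minima: A → -6, B → -8; maximin = -6.
Column maxima: X → 5, Y → 4, Z → 3; minimax = 3.
-6 ≠ 3, so there is no saddle point; optimal play is mixed.
X is strictly dominated by Z (it gives Player 1 strictly more in every row), so Player 2 never plays it.
On the remaining 2×2 (A, B vs Y, Z):
Let Player 1 play A with probability p. Expected payoff against Y: (-6)p + 4(1−p) = −10p + 4; against Z: 3p + (-8)(1−p) = 11p − 8.
Setting these equal: −10p + 4 = 11p − 8 ⇒ −21p = -12 ⇒ p = 4/7, and the value is (-10)·(4/7) + 4 = -12/7.
For Player 2: with q = P(Y), equating A's and B's payoffs gives −9q + 3 = 12q − 8 ⇒ q = 11/21.

4/7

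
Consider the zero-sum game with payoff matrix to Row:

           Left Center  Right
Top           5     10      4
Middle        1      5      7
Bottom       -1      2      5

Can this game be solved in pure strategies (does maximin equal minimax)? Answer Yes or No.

No

Row minima: Top → 4, Middle → 1, Bottom → -1; maximin = 4.
Column maxima: Left → 5, Center → 10, Right → 7; minimax = 5.
4 ≠ 5, so no pure-strategy equilibrium exists.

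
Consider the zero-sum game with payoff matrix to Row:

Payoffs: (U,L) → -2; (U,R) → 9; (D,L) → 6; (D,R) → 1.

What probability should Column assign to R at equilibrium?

Row minima: U → -2, D → 1; maximin = 1.
Column maxima: L → 6, R → 9; minimax = 6.
1 ≠ 6, so there is no saddle point; optimal play is mixed.
Let Row play U with probability p. Expected payoff against L: (-2)p + 6(1−p) = −8p + 6; against R: 9p + 1(1−p) = 8p + 1.
Setting these equal: −8p + 6 = 8p + 1 ⇒ −16p = -5 ⇒ p = 5/16, and the value is (-8)·(5/16) + 6 = 7/2.
For Column: with q = P(L), equating U's and D's payoffs gives −11q + 9 = 5q + 1 ⇒ q = 1/2.

1/2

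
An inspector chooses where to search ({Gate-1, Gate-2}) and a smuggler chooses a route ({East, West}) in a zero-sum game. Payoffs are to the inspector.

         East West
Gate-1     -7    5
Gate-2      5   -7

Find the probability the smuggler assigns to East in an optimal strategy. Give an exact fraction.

1/2

Row minima: Gate-1 → -7, Gate-2 → -7; maximin = -7.
Column maxima: East → 5, West → 5; minimax = 5.
-7 ≠ 5, so there is no saddle point; optimal play is mixed.
Let the inspector play Gate-1 with probability p. Expected payoff against East: (-7)p + 5(1−p) = −12p + 5; against West: 5p + (-7)(1−p) = 12p − 7.
Setting these equal: −12p + 5 = 12p − 7 ⇒ −24p = -12 ⇒ p = 1/2, and the value is (-12)·(1/2) + 5 = -1.
For the smuggler: with q = P(East), equating Gate-1's and Gate-2's payoffs gives −12q + 5 = 12q − 7 ⇒ q = 1/2.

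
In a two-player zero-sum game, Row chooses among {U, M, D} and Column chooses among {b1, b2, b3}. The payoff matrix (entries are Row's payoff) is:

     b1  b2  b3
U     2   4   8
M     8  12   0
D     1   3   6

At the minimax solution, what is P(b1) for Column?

Row minima: U → 2, M → 0, D → 1; maximin = 2.
Column maxima: b1 → 8, b2 → 12, b3 → 8; minimax = 8.
2 ≠ 8, so there is no saddle point; optimal play is mixed.
D is strictly dominated by U, so Row never plays it.
b2 is strictly dominated by b1 (it gives Row strictly more in every row), so Column never plays it.
On the remaining 2×2 (U, M vs b1, b3):
Let Row play U with probability p. Expected payoff against b1: 2p + 8(1−p) = −6p + 8; against b3: 8p + 0(1−p) = 8p.
Setting these equal: −6p + 8 = 8p ⇒ −14p = -8 ⇒ p = 4/7, and the value is (-6)·(4/7) + 8 = 32/7.
For Column: with q = P(b1), equating U's and M's payoffs gives −6q + 8 = 8q ⇒ q = 4/7.

4/7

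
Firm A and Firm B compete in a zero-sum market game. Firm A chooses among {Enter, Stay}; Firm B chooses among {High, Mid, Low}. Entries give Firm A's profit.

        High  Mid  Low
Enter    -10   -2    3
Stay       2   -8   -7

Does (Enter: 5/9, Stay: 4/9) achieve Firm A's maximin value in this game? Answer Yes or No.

Against High this mix gives (5/9)·(-10) + (4/9)·2 = -14/3.
Against Mid this mix gives (5/9)·(-2) + (4/9)·(-8) = -14/3.
Against Low this mix gives (5/9)·3 + (4/9)·(-7) = -13/9.
All of Firm B's active replies (High, Mid) yield -14/3, and no column does worse for Firm A. The mix makes Firm B indifferent and guarantees -14/3, so it is optimal.

Yes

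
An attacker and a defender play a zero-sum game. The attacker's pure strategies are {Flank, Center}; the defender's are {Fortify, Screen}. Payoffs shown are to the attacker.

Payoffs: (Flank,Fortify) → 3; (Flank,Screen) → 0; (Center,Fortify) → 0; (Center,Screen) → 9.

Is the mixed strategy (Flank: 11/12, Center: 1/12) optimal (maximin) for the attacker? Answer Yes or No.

Against Fortify this mix gives (11/12)·3 + (1/12)·0 = 11/4.
Against Screen this mix gives (11/12)·0 + (1/12)·9 = 3/4.
The defender will play Screen, holding the attacker to 3/4. Shifting weight toward the row that does better against Screen would raise this floor (the equalizing mix achieves 9/4 against both Screen and Fortify), so the proposed strategy is not optimal.

No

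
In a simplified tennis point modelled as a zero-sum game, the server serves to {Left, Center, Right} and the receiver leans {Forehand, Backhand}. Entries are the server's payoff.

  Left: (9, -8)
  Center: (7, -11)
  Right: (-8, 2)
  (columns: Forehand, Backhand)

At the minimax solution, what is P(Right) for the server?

17/27

Row minima: Left → -8, Center → -11, Right → -8; maximin = -8.
Column maxima: Forehand → 9, Backhand → 2; minimax = 2.
-8 ≠ 2, so there is no saddle point; optimal play is mixed.
Center is strictly dominated by Left, so the server never plays it.
On the remaining 2×2 (Left, Right vs Forehand, Backhand):
Let the server play Left with probability p. Expected payoff against Forehand: 9p + (-8)(1−p) = 17p − 8; against Backhand: (-8)p + 2(1−p) = −10p + 2.
Setting these equal: 17p − 8 = −10p + 2 ⇒ 27p = 10 ⇒ p = 10/27, and the value is (17)·(10/27) − 8 = -46/27.
For the receiver: with q = P(Forehand), equating Left's and Right's payoffs gives 17q − 8 = −10q + 2 ⇒ q = 10/27.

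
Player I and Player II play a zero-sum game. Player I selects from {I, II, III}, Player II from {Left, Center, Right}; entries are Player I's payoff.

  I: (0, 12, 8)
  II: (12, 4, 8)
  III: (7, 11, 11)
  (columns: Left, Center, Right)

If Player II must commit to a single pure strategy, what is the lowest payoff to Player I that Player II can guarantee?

Column maxima: Left → 12, Center → 12, Right → 11.
The smallest of these is 11.

11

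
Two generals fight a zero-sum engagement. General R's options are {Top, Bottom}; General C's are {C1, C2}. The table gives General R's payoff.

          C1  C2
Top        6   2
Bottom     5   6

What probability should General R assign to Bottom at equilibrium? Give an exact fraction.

Row minima: Top → 2, Bottom → 5; maximin = 5.
Column maxima: C1 → 6, C2 → 6; minimax = 6.
5 ≠ 6, so there is no saddle point; optimal play is mixed.
Let General R play Top with probability p. Expected payoff against C1: 6p + 5(1−p) = p + 5; against C2: 2p + 6(1−p) = −4p + 6.
Setting these equal: p + 5 = −4p + 6 ⇒ 5p = 1 ⇒ p = 1/5, and the value is (1)·(1/5) + 5 = 26/5.
For General C: with q = P(C1), equating Top's and Bottom's payoffs gives 4q + 2 = −q + 6 ⇒ q = 4/5.

4/5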